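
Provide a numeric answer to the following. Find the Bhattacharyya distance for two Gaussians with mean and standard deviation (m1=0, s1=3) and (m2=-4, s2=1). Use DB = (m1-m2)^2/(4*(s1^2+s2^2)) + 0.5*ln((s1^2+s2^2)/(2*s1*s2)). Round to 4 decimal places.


Bhattacharyya distance between two Gaussians:
DB = (m1-m2)^2/(4*(s1^2+s2^2)) + (1/2)*ln((s1^2+s2^2)/(2*s1*s2)).
(m1-m2)^2 = (4)^2 = 16.
s1^2+s2^2 = 9 + 1 = 10.
term1 = 16/40 = 0.4.
term2 = 0.5*ln(10/6.0) = 0.255413.
DB = 0.4 + 0.255413 = 0.6554

0.6554


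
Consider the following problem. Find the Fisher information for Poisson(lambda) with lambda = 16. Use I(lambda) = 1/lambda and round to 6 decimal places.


Fisher information for Poisson: I(lambda) = 1/lambda.
lambda = 16.
I(lambda) = 1/16 = 0.062500

0.062500


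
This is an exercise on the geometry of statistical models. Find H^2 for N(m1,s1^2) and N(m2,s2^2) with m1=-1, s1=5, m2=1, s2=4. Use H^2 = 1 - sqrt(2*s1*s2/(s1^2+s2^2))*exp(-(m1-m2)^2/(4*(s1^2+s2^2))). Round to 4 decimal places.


Squared Hellinger distance for Gaussians:
H^2 = 1 - sqrt(2*s1*s2/(s1^2+s2^2)) * exp(-(m1-m2)^2/(4*(s1^2+s2^2))).
s1^2 = 25, s2^2 = 16, s1^2+s2^2 = 41.
sqrt(2*5*4/(41)) = 0.98773.
(m1-m2)^2 = (-2)^2 = 4.
exp(-4/(4*41)) = exp(-0.02439) = 0.975905.
H^2 = 1 - 0.98773*0.975905 = 0.0361

0.0361


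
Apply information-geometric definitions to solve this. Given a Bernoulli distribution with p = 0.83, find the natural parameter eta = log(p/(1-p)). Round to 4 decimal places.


Natural parameter for Bernoulli: eta = log(p/(1-p)).
p = 0.83, 1-p = 0.17.
p/(1-p) = 4.882353.
eta = log(4.882353) = 1.5856

1.5856


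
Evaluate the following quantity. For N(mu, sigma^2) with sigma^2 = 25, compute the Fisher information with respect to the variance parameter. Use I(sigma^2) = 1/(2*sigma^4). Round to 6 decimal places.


Fisher information for variance: I(sigma^2) = 1/(2*sigma^4).
sigma^2 = 25, so sigma^4 = 625.
I = 1/(2*625) = 1/1250 = 0.000800

0.000800


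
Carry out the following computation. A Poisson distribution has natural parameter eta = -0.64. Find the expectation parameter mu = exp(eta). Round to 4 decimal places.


Expectation parameter for Poisson exponential family:
mu = exp(eta).
eta = -0.64.
mu = exp(-0.64) = 0.5273

0.5273


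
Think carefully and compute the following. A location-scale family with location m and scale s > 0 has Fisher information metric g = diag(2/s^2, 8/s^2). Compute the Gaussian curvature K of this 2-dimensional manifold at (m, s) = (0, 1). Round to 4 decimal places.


The metric has the form g = (A dm^2 + B ds^2)/s^2 with A = 2, B = 8.
Substitute u = sqrt(A/B)*m: g = B*(du^2 + ds^2)/s^2, i.e. B times the
Poincare upper half-plane metric, which has constant Gaussian curvature -1.
Scaling a 2D metric by a constant c divides the Gaussian curvature by c,
so K = -1/B = -1/(8) = -0.1250 everywhere (the point (m, s) = (0, 1) is irrelevant:
the curvature is constant).
The requested Gaussian curvature is K = -0.1250.

-0.1250


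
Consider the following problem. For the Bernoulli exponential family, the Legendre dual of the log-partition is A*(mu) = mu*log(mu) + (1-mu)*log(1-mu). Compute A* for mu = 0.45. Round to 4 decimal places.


Legendre transform for Bernoulli:
A*(mu) = mu*log(mu) + (1-mu)*log(1-mu).
mu = 0.45, 1-mu = 0.55.
mu*log(mu) = 0.45*log(0.45) = -0.359328.
(1-mu)*log(1-mu) = 0.55*log(0.55) = -0.32881.
A* = -0.359328 + -0.32881 = -0.6881

-0.6881


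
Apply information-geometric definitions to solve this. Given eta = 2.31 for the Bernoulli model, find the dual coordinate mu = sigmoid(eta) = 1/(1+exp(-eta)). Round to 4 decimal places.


Dual coordinate (expectation parameter) for Bernoulli:
mu = 1/(1+exp(-eta)).
eta = 2.31.
exp(-eta) = exp(-2.31) = 0.099261.
mu = 1/(1+0.099261) = 0.9097

0.9097


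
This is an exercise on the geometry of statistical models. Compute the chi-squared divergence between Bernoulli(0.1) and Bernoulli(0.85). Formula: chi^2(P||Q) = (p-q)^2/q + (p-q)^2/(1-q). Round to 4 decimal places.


Chi-squared divergence between Bernoulli distributions:
chi^2 = (p-q)^2/q + (p-q)^2/(1-q).
p = 0.1, q = 0.85, p-q = -0.75.
(p-q)^2 = 0.5625.
term1 = 0.5625/0.85 = 0.661765.
term2 = 0.5625/0.15 = 3.75.
chi^2 = 0.661765 + 3.75 = 4.4118

4.4118


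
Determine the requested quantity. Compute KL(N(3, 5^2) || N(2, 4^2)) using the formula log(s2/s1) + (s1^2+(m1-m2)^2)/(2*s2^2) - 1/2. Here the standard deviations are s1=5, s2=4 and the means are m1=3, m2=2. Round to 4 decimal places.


KL divergence between normal distributions:
KL = log(s2/s1) + (s1^2 + (m1-m2)^2)/(2*s2^2) - 1/2.
log(4/5) = -0.223144.
(5^2 + (3-2)^2)/(2*4^2) = (25 + 1)/32 = 0.8125.
KL = -0.223144 + 0.8125 - 0.5 = 0.0894

0.0894


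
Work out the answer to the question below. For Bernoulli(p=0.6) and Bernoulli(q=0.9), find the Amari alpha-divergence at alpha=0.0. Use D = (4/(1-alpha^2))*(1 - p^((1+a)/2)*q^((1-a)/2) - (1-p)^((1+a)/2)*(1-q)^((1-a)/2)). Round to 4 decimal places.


Amari alpha-divergence:
D = (4/(1-alpha^2))*(1 - p^((1+a)/2)*q^((1-a)/2) - (1-p)^((1+a)/2)*(1-q)^((1-a)/2)).
alpha = 0.0, p = 0.6, q = 0.9.
e1 = (1+alpha)/2 = 0.5, e2 = (1-alpha)/2 = 0.5.
t1 = p^e1 * q^e2 = 0.6^0.5 * 0.9^0.5 = 0.734847.
t2 = (1-p)^e1 * (1-q)^e2 = 0.4^0.5 * 0.1^0.5 = 0.2.
4/(1-alpha^2) = 4.0.
D = 4.0*(1 - 0.734847 - 0.2) = 0.2606

0.2606


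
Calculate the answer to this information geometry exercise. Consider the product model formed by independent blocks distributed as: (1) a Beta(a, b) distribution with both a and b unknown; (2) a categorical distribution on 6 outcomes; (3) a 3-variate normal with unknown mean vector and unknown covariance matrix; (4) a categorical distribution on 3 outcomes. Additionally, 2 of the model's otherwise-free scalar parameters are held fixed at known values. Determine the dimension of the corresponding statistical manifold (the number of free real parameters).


The dimension of a statistical manifold equals the number of free
(independent) real parameters of the model. For a product of independent
blocks the parameter counts add.
- Beta (a, b): 2.
- categorical on 6 outcomes (probabilities sum to 1): 6-1 = 5.
- 3-variate normal: 3 (mean) + 3*4/2 = 6 (symmetric covariance) = 9.
- categorical on 3 outcomes (probabilities sum to 1): 3-1 = 2.
Total = 2 + 5 + 9 + 2 = 18.
2 parameter(s) fixed at known values: 18 - 2 = 16.
Dimension = 16

16


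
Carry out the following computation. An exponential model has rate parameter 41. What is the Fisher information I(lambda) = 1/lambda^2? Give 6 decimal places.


Fisher information for exponential: I(lambda) = 1/lambda^2.
lambda = 41, lambda^2 = 1681.
I = 1/1681 = 0.000595

0.000595


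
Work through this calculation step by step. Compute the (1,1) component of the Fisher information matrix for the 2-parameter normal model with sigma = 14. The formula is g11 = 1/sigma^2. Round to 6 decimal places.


For the 2-parameter normal family, the Fisher metric has:
  g11 = 1/sigma^2, g22 = 2/sigma^2.
sigma = 14, sigma^2 = 196.
g11 = 0.005102

0.005102


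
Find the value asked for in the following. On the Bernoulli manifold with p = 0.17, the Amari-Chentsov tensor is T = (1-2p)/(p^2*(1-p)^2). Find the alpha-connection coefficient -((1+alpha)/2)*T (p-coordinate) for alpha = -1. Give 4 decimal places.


Skewness (Amari-Chentsov) tensor: T = (1-2p)/(p^2*(1-p)^2).
p = 0.17, 1-2p = 0.66, p^2 = 0.0289, (1-p)^2 = 0.6889.
T = 0.66/(0.0289 * 0.6889) = 33.150487.
In the p-coordinate, Gamma^(alpha) = Gamma^(0) - (alpha/2)*T with Gamma^(0) = (1/2)*g'(p) = -T/2,
so Gamma^(alpha) = -((1+alpha)/2)*T.
alpha = -1, -(1+alpha)/2 = 0.0.
Gamma = 0.0 * 33.150487 = 0.0000

0.0000


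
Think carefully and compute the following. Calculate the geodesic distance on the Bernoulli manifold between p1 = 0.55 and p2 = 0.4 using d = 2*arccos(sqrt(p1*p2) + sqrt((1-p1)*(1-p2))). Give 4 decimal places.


Geodesic distance on Bernoulli manifold:
d(p1,p2) = 2*arccos(sqrt(p1*p2) + sqrt((1-p1)*(1-p2))).
sqrt(p1*p2) = sqrt(0.55*0.4) = 0.469042.
sqrt((1-p1)*(1-p2)) = sqrt(0.45*0.6) = 0.519615.
arg = 0.469042 + 0.519615 = 0.988657.
d = 2*arccos(0.988657) = 0.3015

0.3015


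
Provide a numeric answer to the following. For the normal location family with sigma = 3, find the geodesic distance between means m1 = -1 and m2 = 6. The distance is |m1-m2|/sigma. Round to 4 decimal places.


On the fixed-variance normal subfamily, geodesic distance = |m1-m2|/sigma.
|-1 - 6| = 7.
sigma = 3.
d = 7/3 = 2.3333

2.3333


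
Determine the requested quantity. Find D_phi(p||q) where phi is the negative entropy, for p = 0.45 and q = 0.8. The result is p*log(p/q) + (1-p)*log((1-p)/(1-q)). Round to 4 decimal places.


Bregman divergence with negative entropy generator:
D = p*log(p/q) + (1-p)*log((1-p)/(1-q)).
p = 0.45, q = 0.8.
p*log(p/q) = 0.45*log(0.45/0.8) = -0.258914.
(1-p)*log((1-p)/(1-q)) = 0.55*log(0.55/0.2) = 0.556381.
D = -0.258914 + 0.556381 = 0.2975

0.2975


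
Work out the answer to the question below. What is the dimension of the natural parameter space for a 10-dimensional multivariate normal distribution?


Exponential family dimension calculation:
For 10-dim MVN: mean has 10 params, covariance has 10*11/2 = 55 unique entries.
Total dim = 10 + 55 = 65.

65


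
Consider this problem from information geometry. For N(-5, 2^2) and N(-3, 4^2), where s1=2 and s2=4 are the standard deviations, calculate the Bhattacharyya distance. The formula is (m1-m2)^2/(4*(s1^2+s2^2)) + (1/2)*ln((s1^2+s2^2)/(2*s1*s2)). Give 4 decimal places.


Bhattacharyya distance between two Gaussians:
DB = (m1-m2)^2/(4*(s1^2+s2^2)) + (1/2)*ln((s1^2+s2^2)/(2*s1*s2)).
(m1-m2)^2 = (-2)^2 = 4.
s1^2+s2^2 = 4 + 16 = 20.
term1 = 4/80 = 0.05.
term2 = 0.5*ln(20/16.0) = 0.111572.
DB = 0.05 + 0.111572 = 0.1616

0.1616


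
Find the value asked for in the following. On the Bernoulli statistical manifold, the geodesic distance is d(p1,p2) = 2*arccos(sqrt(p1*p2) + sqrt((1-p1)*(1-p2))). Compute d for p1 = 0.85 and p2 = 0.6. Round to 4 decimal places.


Geodesic distance on Bernoulli manifold:
d(p1,p2) = 2*arccos(sqrt(p1*p2) + sqrt((1-p1)*(1-p2))).
sqrt(p1*p2) = sqrt(0.85*0.6) = 0.714143.
sqrt((1-p1)*(1-p2)) = sqrt(0.15*0.4) = 0.244949.
arg = 0.714143 + 0.244949 = 0.959092.
d = 2*arccos(0.959092) = 0.5740

0.5740


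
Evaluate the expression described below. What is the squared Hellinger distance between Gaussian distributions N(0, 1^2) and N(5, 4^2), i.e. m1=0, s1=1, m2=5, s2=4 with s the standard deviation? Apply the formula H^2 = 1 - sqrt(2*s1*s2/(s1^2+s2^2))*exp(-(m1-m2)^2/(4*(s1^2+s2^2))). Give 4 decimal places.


Squared Hellinger distance for Gaussians:
H^2 = 1 - sqrt(2*s1*s2/(s1^2+s2^2)) * exp(-(m1-m2)^2/(4*(s1^2+s2^2))).
s1^2 = 1, s2^2 = 16, s1^2+s2^2 = 17.
sqrt(2*1*4/(17)) = 0.685994.
(m1-m2)^2 = (-5)^2 = 25.
exp(-25/(4*17)) = exp(-0.367647) = 0.692362.
H^2 = 1 - 0.685994*0.692362 = 0.5250

0.5250


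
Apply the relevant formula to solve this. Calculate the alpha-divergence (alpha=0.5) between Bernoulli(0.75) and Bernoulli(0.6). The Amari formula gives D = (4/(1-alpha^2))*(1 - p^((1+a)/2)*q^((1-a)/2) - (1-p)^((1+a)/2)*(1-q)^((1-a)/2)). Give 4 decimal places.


Amari alpha-divergence:
D = (4/(1-alpha^2))*(1 - p^((1+a)/2)*q^((1-a)/2) - (1-p)^((1+a)/2)*(1-q)^((1-a)/2)).
alpha = 0.5, p = 0.75, q = 0.6.
e1 = (1+alpha)/2 = 0.75, e2 = (1-alpha)/2 = 0.25.
t1 = p^e1 * q^e2 = 0.75^0.75 * 0.6^0.25 = 0.709306.
t2 = (1-p)^e1 * (1-q)^e2 = 0.25^0.75 * 0.4^0.25 = 0.281171.
4/(1-alpha^2) = 5.333333.
D = 5.333333*(1 - 0.709306 - 0.281171) = 0.0508

0.0508


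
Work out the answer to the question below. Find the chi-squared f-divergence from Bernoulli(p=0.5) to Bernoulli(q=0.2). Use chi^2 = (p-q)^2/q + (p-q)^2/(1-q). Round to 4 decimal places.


Chi-squared divergence between Bernoulli distributions:
chi^2 = (p-q)^2/q + (p-q)^2/(1-q).
p = 0.5, q = 0.2, p-q = 0.3.
(p-q)^2 = 0.09.
term1 = 0.09/0.2 = 0.45.
term2 = 0.09/0.8 = 0.1125.
chi^2 = 0.45 + 0.1125 = 0.5625

0.5625


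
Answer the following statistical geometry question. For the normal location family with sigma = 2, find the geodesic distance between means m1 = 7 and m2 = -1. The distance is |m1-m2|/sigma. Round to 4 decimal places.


On the fixed-variance normal subfamily, geodesic distance = |m1-m2|/sigma.
|7 - -1| = 8.
sigma = 2.
d = 8/2 = 4.0000

4.0000


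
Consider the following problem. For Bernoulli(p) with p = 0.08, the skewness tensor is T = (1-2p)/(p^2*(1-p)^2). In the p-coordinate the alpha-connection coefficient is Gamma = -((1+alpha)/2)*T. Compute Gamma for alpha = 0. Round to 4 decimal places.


Skewness (Amari-Chentsov) tensor: T = (1-2p)/(p^2*(1-p)^2).
p = 0.08, 1-2p = 0.84, p^2 = 0.0064, (1-p)^2 = 0.8464.
T = 0.84/(0.0064 * 0.8464) = 155.068526.
In the p-coordinate, Gamma^(alpha) = Gamma^(0) - (alpha/2)*T with Gamma^(0) = (1/2)*g'(p) = -T/2,
so Gamma^(alpha) = -((1+alpha)/2)*T.
alpha = 0, -(1+alpha)/2 = -0.5.
Gamma = -0.5 * 155.068526 = -77.5343

-77.5343


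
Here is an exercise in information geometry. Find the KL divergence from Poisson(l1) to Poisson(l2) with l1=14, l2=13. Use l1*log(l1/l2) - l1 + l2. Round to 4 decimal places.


KL divergence for Poisson:
KL = l1*log(l1/l2) - l1 + l2.
l1 = 14, l2 = 13.
log(14/13) = 0.074108.
l1*log(l1/l2) = 14 * 0.074108 = 1.037512.
KL = 1.037512 - 14 + 13 = 0.0375

0.0375


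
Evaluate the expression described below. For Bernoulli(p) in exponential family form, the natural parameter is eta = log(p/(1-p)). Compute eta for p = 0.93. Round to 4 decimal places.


Natural parameter for Bernoulli: eta = log(p/(1-p)).
p = 0.93, 1-p = 0.07.
p/(1-p) = 13.285714.
eta = log(13.285714) = 2.5867

2.5867


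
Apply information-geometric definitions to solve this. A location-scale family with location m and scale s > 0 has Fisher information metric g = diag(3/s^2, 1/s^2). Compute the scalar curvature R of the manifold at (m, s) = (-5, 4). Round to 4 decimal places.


The metric has the form g = (A dm^2 + B ds^2)/s^2 with A = 3, B = 1.
Substitute u = sqrt(A/B)*m: g = B*(du^2 + ds^2)/s^2, i.e. B times the
Poincare upper half-plane metric, which has constant Gaussian curvature -1.
Scaling a 2D metric by a constant c divides the Gaussian curvature by c,
so K = -1/B = -1/(1) = -1.0000 everywhere (the point (m, s) = (-5, 4) is irrelevant:
the curvature is constant).
Scalar curvature in dimension 2: R = 2K = -2/(1) = -2.0000.

-2.0000


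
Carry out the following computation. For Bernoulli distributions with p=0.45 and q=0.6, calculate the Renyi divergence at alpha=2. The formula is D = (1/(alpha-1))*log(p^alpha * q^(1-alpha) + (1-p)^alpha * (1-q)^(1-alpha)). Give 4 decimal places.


Renyi divergence of order alpha between Bernoulli distributions:
D = (1/(alpha-1))*log(p^alpha * q^(1-alpha) + (1-p)^alpha * (1-q)^(1-alpha)).
alpha = 2, p = 0.45, q = 0.6.
p^alpha * q^(1-alpha) = 0.45^2 * 0.6^-1 = 0.3375.
(1-p)^alpha * (1-q)^(1-alpha) = 0.55^2 * 0.4^-1 = 0.75625.
sum = 0.3375 + 0.75625 = 1.09375.
D = (1/1)*log(1.09375) = 0.0896

0.0896


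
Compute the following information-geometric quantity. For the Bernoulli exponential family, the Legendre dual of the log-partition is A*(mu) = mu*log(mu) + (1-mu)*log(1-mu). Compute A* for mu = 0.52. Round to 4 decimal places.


Legendre transform for Bernoulli:
A*(mu) = mu*log(mu) + (1-mu)*log(1-mu).
mu = 0.52, 1-mu = 0.48.
mu*log(mu) = 0.52*log(0.52) = -0.340042.
(1-mu)*log(1-mu) = 0.48*log(0.48) = -0.352305.
A* = -0.340042 + -0.352305 = -0.6923

-0.6923


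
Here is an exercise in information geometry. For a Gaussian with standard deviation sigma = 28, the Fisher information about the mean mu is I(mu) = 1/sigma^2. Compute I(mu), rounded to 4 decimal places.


The Fisher information for the mean of a normal distribution is I(mu) = 1/sigma^2.
sigma = 28, so sigma^2 = 784.
I(mu) = 1/784 = 0.0013

0.0013


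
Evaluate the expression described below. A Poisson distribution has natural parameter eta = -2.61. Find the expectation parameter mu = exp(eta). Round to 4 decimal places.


Expectation parameter for Poisson exponential family:
mu = exp(eta).
eta = -2.61.
mu = exp(-2.61) = 0.0735

0.0735


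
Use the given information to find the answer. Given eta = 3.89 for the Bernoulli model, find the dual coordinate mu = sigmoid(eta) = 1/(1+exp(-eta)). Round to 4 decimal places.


Dual coordinate (expectation parameter) for Bernoulli:
mu = 1/(1+exp(-eta)).
eta = 3.89.
exp(-eta) = exp(-3.89) = 0.020445.
mu = 1/(1+0.020445) = 0.9800

0.9800


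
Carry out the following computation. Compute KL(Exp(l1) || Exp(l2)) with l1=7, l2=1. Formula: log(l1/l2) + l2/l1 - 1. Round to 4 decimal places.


KL divergence for exponential family:
KL = log(l1/l2) + l2/l1 - 1.
log(7/1) = 1.94591.
1/7 = 0.142857.
KL = 1.94591 + 0.142857 - 1 = 1.0888

1.0888


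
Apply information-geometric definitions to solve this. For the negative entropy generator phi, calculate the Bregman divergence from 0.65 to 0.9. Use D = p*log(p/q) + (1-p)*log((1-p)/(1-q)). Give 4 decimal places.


Bregman divergence with negative entropy generator:
D = p*log(p/q) + (1-p)*log((1-p)/(1-q)).
p = 0.65, q = 0.9.
p*log(p/q) = 0.65*log(0.65/0.9) = -0.211525.
(1-p)*log((1-p)/(1-q)) = 0.35*log(0.35/0.1) = 0.438467.
D = -0.211525 + 0.438467 = 0.2269

0.2269


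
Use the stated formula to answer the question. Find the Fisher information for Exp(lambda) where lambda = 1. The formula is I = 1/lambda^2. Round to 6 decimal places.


Fisher information for exponential: I(lambda) = 1/lambda^2.
lambda = 1, lambda^2 = 1.
I = 1/1 = 1.000000

1.000000


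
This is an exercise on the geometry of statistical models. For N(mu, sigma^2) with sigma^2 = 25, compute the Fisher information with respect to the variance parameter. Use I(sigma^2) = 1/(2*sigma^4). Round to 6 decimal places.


Fisher information for variance: I(sigma^2) = 1/(2*sigma^4).
sigma^2 = 25, so sigma^4 = 625.
I = 1/(2*625) = 1/1250 = 0.000800

0.000800


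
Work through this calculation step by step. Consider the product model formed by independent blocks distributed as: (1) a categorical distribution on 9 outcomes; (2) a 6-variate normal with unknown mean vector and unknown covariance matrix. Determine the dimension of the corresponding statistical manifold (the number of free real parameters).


The dimension of a statistical manifold equals the number of free
(independent) real parameters of the model. For a product of independent
blocks the parameter counts add.
- categorical on 9 outcomes (probabilities sum to 1): 9-1 = 8.
- 6-variate normal: 6 (mean) + 6*7/2 = 21 (symmetric covariance) = 27.
Total = 8 + 27 = 35.
Dimension = 35

35


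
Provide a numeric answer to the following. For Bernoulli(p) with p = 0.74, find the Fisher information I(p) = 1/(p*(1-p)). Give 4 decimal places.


For Bernoulli(p), Fisher information is I(p) = 1/(p*(1-p)).
p = 0.74, 1-p = 0.26.
p*(1-p) = 0.1924.
I(p) = 1/0.1924 = 5.1975

5.1975


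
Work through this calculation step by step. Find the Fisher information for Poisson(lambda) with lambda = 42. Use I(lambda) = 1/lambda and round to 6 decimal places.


Fisher information for Poisson: I(lambda) = 1/lambda.
lambda = 42.
I(lambda) = 1/42 = 0.023810

0.023810


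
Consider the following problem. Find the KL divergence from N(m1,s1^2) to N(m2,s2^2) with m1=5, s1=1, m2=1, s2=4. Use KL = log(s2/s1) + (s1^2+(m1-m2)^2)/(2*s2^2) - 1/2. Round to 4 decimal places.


KL divergence between normal distributions:
KL = log(s2/s1) + (s1^2 + (m1-m2)^2)/(2*s2^2) - 1/2.
log(4/1) = 1.386294.
(1^2 + (5-1)^2)/(2*4^2) = (1 + 16)/32 = 0.53125.
KL = 1.386294 + 0.53125 - 0.5 = 1.4175

1.4175


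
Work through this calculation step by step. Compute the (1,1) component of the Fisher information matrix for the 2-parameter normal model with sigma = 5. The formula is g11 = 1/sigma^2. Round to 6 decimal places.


For the 2-parameter normal family, the Fisher metric has:
  g11 = 1/sigma^2, g22 = 2/sigma^2.
sigma = 5, sigma^2 = 25.
g11 = 0.040000

0.040000


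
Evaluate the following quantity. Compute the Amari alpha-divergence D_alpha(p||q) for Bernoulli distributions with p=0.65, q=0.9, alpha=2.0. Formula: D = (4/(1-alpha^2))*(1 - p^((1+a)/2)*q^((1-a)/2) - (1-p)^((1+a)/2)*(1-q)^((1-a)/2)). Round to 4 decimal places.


Amari alpha-divergence:
D = (4/(1-alpha^2))*(1 - p^((1+a)/2)*q^((1-a)/2) - (1-p)^((1+a)/2)*(1-q)^((1-a)/2)).
alpha = 2.0, p = 0.65, q = 0.9.
e1 = (1+alpha)/2 = 1.5, e2 = (1-alpha)/2 = -0.5.
t1 = p^e1 * q^e2 = 0.65^1.5 * 0.9^-0.5 = 0.552394.
t2 = (1-p)^e1 * (1-q)^e2 = 0.35^1.5 * 0.1^-0.5 = 0.65479.
4/(1-alpha^2) = -1.333333.
D = -1.333333*(1 - 0.552394 - 0.65479) = 0.2762

0.2762


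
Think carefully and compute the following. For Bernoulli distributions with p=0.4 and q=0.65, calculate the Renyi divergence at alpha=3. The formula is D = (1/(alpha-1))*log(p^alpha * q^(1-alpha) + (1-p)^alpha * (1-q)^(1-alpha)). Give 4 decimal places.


Renyi divergence of order alpha between Bernoulli distributions:
D = (1/(alpha-1))*log(p^alpha * q^(1-alpha) + (1-p)^alpha * (1-q)^(1-alpha)).
alpha = 3, p = 0.4, q = 0.65.
p^alpha * q^(1-alpha) = 0.4^3 * 0.65^-2 = 0.151479.
(1-p)^alpha * (1-q)^(1-alpha) = 0.6^3 * 0.35^-2 = 1.763265.
sum = 0.151479 + 1.763265 = 1.914745.
D = (1/2)*log(1.914745) = 0.3248

0.3248


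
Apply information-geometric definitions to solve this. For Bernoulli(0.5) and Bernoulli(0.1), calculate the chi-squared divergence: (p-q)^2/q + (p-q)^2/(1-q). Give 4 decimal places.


Chi-squared divergence between Bernoulli distributions:
chi^2 = (p-q)^2/q + (p-q)^2/(1-q).
p = 0.5, q = 0.1, p-q = 0.4.
(p-q)^2 = 0.16.
term1 = 0.16/0.1 = 1.6.
term2 = 0.16/0.9 = 0.177778.
chi^2 = 1.6 + 0.177778 = 1.7778

1.7778


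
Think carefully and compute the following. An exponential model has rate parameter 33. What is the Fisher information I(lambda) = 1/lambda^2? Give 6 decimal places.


Fisher information for exponential: I(lambda) = 1/lambda^2.
lambda = 33, lambda^2 = 1089.
I = 1/1089 = 0.000918

0.000918


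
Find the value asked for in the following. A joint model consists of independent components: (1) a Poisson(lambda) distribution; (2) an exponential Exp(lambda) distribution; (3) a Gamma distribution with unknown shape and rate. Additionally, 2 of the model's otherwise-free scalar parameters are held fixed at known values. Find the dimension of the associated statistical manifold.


The dimension of a statistical manifold equals the number of free
(independent) real parameters of the model. For a product of independent
blocks the parameter counts add.
- Poisson (lambda): 1.
- exponential (lambda): 1.
- Gamma (shape, rate): 2.
Total = 1 + 1 + 2 = 4.
2 parameter(s) fixed at known values: 4 - 2 = 2.
Dimension = 2

2


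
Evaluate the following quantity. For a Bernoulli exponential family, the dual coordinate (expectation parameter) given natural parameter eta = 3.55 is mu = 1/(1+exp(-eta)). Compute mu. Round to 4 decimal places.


Dual coordinate (expectation parameter) for Bernoulli:
mu = 1/(1+exp(-eta)).
eta = 3.55.
exp(-eta) = exp(-3.55) = 0.028725.
mu = 1/(1+0.028725) = 0.9721

0.9721


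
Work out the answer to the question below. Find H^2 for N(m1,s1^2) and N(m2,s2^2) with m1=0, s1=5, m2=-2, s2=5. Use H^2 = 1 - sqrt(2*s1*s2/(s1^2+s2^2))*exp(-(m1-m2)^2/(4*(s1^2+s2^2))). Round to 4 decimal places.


Squared Hellinger distance for Gaussians:
H^2 = 1 - sqrt(2*s1*s2/(s1^2+s2^2)) * exp(-(m1-m2)^2/(4*(s1^2+s2^2))).
s1^2 = 25, s2^2 = 25, s1^2+s2^2 = 50.
sqrt(2*5*5/(50)) = 1.0.
(m1-m2)^2 = (2)^2 = 4.
exp(-4/(4*50)) = exp(-0.02) = 0.980199.
H^2 = 1 - 1.0*0.980199 = 0.0198

0.0198


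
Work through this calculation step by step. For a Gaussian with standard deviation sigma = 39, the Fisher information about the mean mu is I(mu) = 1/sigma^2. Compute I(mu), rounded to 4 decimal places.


The Fisher information for the mean of a normal distribution is I(mu) = 1/sigma^2.
sigma = 39, so sigma^2 = 1521.
I(mu) = 1/1521 = 0.0007

0.0007


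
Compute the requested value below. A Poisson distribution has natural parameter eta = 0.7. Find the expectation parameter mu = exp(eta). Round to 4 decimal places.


Expectation parameter for Poisson exponential family:
mu = exp(eta).
eta = 0.7.
mu = exp(0.7) = 2.0138

2.0138


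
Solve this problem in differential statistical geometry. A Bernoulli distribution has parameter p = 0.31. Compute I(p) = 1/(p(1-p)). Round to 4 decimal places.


For Bernoulli(p), Fisher information is I(p) = 1/(p*(1-p)).
p = 0.31, 1-p = 0.69.
p*(1-p) = 0.2139.
I(p) = 1/0.2139 = 4.6751

4.6751


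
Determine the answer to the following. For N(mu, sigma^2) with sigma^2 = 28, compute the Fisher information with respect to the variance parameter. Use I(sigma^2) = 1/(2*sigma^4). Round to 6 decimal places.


Fisher information for variance: I(sigma^2) = 1/(2*sigma^4).
sigma^2 = 28, so sigma^4 = 784.
I = 1/(2*784) = 1/1568 = 0.000638

0.000638


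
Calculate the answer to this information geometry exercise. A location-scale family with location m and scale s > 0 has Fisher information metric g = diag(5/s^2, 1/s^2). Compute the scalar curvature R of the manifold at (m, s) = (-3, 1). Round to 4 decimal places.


The metric has the form g = (A dm^2 + B ds^2)/s^2 with A = 5, B = 1.
Substitute u = sqrt(A/B)*m: g = B*(du^2 + ds^2)/s^2, i.e. B times the
Poincare upper half-plane metric, which has constant Gaussian curvature -1.
Scaling a 2D metric by a constant c divides the Gaussian curvature by c,
so K = -1/B = -1/(1) = -1.0000 everywhere (the point (m, s) = (-3, 1) is irrelevant:
the curvature is constant).
Scalar curvature in dimension 2: R = 2K = -2/(1) = -2.0000.

-2.0000


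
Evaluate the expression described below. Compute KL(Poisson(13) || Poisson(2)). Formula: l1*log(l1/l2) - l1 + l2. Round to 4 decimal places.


KL divergence for Poisson:
KL = l1*log(l1/l2) - l1 + l2.
l1 = 13, l2 = 2.
log(13/2) = 1.871802.
l1*log(l1/l2) = 13 * 1.871802 = 24.333428.
KL = 24.333428 - 13 + 2 = 13.3334

13.3334


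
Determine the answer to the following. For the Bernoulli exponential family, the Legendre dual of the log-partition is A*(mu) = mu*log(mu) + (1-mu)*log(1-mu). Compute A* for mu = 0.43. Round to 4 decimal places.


Legendre transform for Bernoulli:
A*(mu) = mu*log(mu) + (1-mu)*log(1-mu).
mu = 0.43, 1-mu = 0.57.
mu*log(mu) = 0.43*log(0.43) = -0.362907.
(1-mu)*log(1-mu) = 0.57*log(0.57) = -0.320408.
A* = -0.362907 + -0.320408 = -0.6833

-0.6833


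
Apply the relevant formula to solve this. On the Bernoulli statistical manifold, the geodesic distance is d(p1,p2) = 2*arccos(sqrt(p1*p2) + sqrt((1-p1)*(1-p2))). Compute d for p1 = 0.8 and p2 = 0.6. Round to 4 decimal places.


Geodesic distance on Bernoulli manifold:
d(p1,p2) = 2*arccos(sqrt(p1*p2) + sqrt((1-p1)*(1-p2))).
sqrt(p1*p2) = sqrt(0.8*0.6) = 0.69282.
sqrt((1-p1)*(1-p2)) = sqrt(0.2*0.4) = 0.282843.
arg = 0.69282 + 0.282843 = 0.975663.
d = 2*arccos(0.975663) = 0.4421

0.4421


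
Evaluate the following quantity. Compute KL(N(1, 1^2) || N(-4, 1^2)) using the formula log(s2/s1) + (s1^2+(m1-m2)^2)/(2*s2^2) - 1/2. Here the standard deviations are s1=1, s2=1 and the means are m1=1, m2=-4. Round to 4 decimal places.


KL divergence between normal distributions:
KL = log(s2/s1) + (s1^2 + (m1-m2)^2)/(2*s2^2) - 1/2.
log(1/1) = 0.0.
(1^2 + (1--4)^2)/(2*1^2) = (1 + 25)/2 = 13.0.
KL = 0.0 + 13.0 - 0.5 = 12.5000

12.5000


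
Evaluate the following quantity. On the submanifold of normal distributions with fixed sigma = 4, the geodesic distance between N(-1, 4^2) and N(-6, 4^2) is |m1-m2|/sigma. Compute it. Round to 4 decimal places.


On the fixed-variance normal subfamily, geodesic distance = |m1-m2|/sigma.
|-1 - -6| = 5.
sigma = 4.
d = 5/4 = 1.2500

1.2500


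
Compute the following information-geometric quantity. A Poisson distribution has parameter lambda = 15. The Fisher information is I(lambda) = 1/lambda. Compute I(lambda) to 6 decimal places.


Fisher information for Poisson: I(lambda) = 1/lambda.
lambda = 15.
I(lambda) = 1/15 = 0.066667

0.066667


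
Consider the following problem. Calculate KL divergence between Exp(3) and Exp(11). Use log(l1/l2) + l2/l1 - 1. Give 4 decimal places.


KL divergence for exponential family:
KL = log(l1/l2) + l2/l1 - 1.
log(3/11) = -1.299283.
11/3 = 3.666667.
KL = -1.299283 + 3.666667 - 1 = 1.3674

1.3674


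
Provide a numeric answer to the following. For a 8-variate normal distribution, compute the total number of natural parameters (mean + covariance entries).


Exponential family dimension calculation:
For 8-dim MVN: mean has 8 params, covariance has 8*9/2 = 36 unique entries.
Total dim = 8 + 36 = 44.

44


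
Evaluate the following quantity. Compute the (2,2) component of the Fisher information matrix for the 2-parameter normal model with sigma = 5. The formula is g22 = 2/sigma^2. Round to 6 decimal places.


For the 2-parameter normal family, the Fisher metric has:
  g11 = 1/sigma^2, g22 = 2/sigma^2.
sigma = 5, sigma^2 = 25.
g22 = 0.080000

0.080000


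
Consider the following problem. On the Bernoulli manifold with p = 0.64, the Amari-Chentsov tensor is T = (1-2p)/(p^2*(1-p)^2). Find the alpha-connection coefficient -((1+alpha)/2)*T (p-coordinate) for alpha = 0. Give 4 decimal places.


Skewness (Amari-Chentsov) tensor: T = (1-2p)/(p^2*(1-p)^2).
p = 0.64, 1-2p = -0.28, p^2 = 0.4096, (1-p)^2 = 0.1296.
T = -0.28/(0.4096 * 0.1296) = -5.274643.
In the p-coordinate, Gamma^(alpha) = Gamma^(0) - (alpha/2)*T with Gamma^(0) = (1/2)*g'(p) = -T/2,
so Gamma^(alpha) = -((1+alpha)/2)*T.
alpha = 0, -(1+alpha)/2 = -0.5.
Gamma = -0.5 * -5.274643 = 2.6373

2.6373


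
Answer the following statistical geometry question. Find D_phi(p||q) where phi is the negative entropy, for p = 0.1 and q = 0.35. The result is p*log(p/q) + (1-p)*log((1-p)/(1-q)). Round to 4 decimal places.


Bregman divergence with negative entropy generator:
D = p*log(p/q) + (1-p)*log((1-p)/(1-q)).
p = 0.1, q = 0.35.
p*log(p/q) = 0.1*log(0.1/0.35) = -0.125276.
(1-p)*log((1-p)/(1-q)) = 0.9*log(0.9/0.65) = 0.29288.
D = -0.125276 + 0.29288 = 0.1676

0.1676


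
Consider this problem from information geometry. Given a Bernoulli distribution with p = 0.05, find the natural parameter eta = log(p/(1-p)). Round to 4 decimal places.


Natural parameter for Bernoulli: eta = log(p/(1-p)).
p = 0.05, 1-p = 0.95.
p/(1-p) = 0.052632.
eta = log(0.052632) = -2.9444

-2.9444


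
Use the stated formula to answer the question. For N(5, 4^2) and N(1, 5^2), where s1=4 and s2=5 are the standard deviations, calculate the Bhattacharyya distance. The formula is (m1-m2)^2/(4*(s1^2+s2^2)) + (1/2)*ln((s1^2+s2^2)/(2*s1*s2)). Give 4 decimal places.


Bhattacharyya distance between two Gaussians:
DB = (m1-m2)^2/(4*(s1^2+s2^2)) + (1/2)*ln((s1^2+s2^2)/(2*s1*s2)).
(m1-m2)^2 = (4)^2 = 16.
s1^2+s2^2 = 16 + 25 = 41.
term1 = 16/164 = 0.097561.
term2 = 0.5*ln(41/40.0) = 0.012346.
DB = 0.097561 + 0.012346 = 0.1099

0.1099


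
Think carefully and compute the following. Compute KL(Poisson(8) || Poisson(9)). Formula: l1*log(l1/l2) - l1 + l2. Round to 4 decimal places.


KL divergence for Poisson:
KL = l1*log(l1/l2) - l1 + l2.
l1 = 8, l2 = 9.
log(8/9) = -0.117783.
l1*log(l1/l2) = 8 * -0.117783 = -0.942264.
KL = -0.942264 - 8 + 9 = 0.0577

0.0577


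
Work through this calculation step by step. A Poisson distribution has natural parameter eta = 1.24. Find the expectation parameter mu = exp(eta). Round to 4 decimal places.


Expectation parameter for Poisson exponential family:
mu = exp(eta).
eta = 1.24.
mu = exp(1.24) = 3.4556

3.4556


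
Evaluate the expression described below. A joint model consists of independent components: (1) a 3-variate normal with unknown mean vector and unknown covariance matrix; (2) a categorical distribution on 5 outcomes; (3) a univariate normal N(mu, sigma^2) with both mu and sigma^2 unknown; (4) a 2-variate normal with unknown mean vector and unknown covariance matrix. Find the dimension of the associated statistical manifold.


The dimension of a statistical manifold equals the number of free
(independent) real parameters of the model. For a product of independent
blocks the parameter counts add.
- 3-variate normal: 3 (mean) + 3*4/2 = 6 (symmetric covariance) = 9.
- categorical on 5 outcomes (probabilities sum to 1): 5-1 = 4.
- normal (mu, sigma^2): 2.
- 2-variate normal: 2 (mean) + 2*3/2 = 3 (symmetric covariance) = 5.
Total = 9 + 4 + 2 + 5 = 20.
Dimension = 20

20


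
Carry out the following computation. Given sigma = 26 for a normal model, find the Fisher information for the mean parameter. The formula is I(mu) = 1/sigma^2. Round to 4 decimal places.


The Fisher information for the mean of a normal distribution is I(mu) = 1/sigma^2.
sigma = 26, so sigma^2 = 676.
I(mu) = 1/676 = 0.0015

0.0015


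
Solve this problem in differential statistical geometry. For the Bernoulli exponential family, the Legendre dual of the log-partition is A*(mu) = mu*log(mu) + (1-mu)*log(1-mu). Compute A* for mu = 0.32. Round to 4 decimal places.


Legendre transform for Bernoulli:
A*(mu) = mu*log(mu) + (1-mu)*log(1-mu).
mu = 0.32, 1-mu = 0.68.
mu*log(mu) = 0.32*log(0.32) = -0.364619.
(1-mu)*log(1-mu) = 0.68*log(0.68) = -0.26225.
A* = -0.364619 + -0.26225 = -0.6269

-0.6269


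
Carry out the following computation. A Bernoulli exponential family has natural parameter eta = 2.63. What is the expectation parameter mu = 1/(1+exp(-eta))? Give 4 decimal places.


Dual coordinate (expectation parameter) for Bernoulli:
mu = 1/(1+exp(-eta)).
eta = 2.63.
exp(-eta) = exp(-2.63) = 0.072078.
mu = 1/(1+0.072078) = 0.9328

0.9328


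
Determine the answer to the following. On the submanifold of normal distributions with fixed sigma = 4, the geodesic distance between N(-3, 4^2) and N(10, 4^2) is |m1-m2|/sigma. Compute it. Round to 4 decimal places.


On the fixed-variance normal subfamily, geodesic distance = |m1-m2|/sigma.
|-3 - 10| = 13.
sigma = 4.
d = 13/4 = 3.2500

3.2500


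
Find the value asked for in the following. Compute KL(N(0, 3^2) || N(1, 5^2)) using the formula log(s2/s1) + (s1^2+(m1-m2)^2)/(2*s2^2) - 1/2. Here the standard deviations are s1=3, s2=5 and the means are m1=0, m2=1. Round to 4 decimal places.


KL divergence between normal distributions:
KL = log(s2/s1) + (s1^2 + (m1-m2)^2)/(2*s2^2) - 1/2.
log(5/3) = 0.510826.
(3^2 + (0-1)^2)/(2*5^2) = (9 + 1)/50 = 0.2.
KL = 0.510826 + 0.2 - 0.5 = 0.2108

0.2108


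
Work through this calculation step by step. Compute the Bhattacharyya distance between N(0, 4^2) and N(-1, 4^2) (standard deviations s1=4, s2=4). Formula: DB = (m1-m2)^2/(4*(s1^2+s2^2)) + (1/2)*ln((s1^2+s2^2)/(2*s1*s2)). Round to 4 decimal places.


Bhattacharyya distance between two Gaussians:
DB = (m1-m2)^2/(4*(s1^2+s2^2)) + (1/2)*ln((s1^2+s2^2)/(2*s1*s2)).
(m1-m2)^2 = (1)^2 = 1.
s1^2+s2^2 = 16 + 16 = 32.
term1 = 1/128 = 0.007812.
term2 = 0.5*ln(32/32.0) = 0.0.
DB = 0.007812 + 0.0 = 0.0078

0.0078


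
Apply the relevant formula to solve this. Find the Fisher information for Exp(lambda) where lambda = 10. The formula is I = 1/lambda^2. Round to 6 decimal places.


Fisher information for exponential: I(lambda) = 1/lambda^2.
lambda = 10, lambda^2 = 100.
I = 1/100 = 0.010000

0.010000


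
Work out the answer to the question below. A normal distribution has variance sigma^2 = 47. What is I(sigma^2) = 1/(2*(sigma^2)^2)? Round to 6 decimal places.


Fisher information for variance: I(sigma^2) = 1/(2*sigma^4).
sigma^2 = 47, so sigma^4 = 2209.
I = 1/(2*2209) = 1/4418 = 0.000226

0.000226


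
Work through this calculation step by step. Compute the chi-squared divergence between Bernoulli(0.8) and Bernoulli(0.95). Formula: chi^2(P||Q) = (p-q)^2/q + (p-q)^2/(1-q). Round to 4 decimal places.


Chi-squared divergence between Bernoulli distributions:
chi^2 = (p-q)^2/q + (p-q)^2/(1-q).
p = 0.8, q = 0.95, p-q = -0.15.
(p-q)^2 = 0.0225.
term1 = 0.0225/0.95 = 0.023684.
term2 = 0.0225/0.05 = 0.45.
chi^2 = 0.023684 + 0.45 = 0.4737

0.4737


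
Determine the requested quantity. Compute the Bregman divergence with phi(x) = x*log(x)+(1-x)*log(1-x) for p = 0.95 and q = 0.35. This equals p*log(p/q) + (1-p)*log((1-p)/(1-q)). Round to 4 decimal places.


Bregman divergence with negative entropy generator:
D = p*log(p/q) + (1-p)*log((1-p)/(1-q)).
p = 0.95, q = 0.35.
p*log(p/q) = 0.95*log(0.95/0.35) = 0.948602.
(1-p)*log((1-p)/(1-q)) = 0.05*log(0.05/0.65) = -0.128247.
D = 0.948602 + -0.128247 = 0.8204

0.8204


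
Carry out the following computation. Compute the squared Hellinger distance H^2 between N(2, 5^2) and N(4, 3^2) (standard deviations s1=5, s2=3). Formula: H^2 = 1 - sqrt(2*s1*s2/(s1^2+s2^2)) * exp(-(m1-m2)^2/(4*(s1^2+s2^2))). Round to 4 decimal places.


Squared Hellinger distance for Gaussians:
H^2 = 1 - sqrt(2*s1*s2/(s1^2+s2^2)) * exp(-(m1-m2)^2/(4*(s1^2+s2^2))).
s1^2 = 25, s2^2 = 9, s1^2+s2^2 = 34.
sqrt(2*5*3/(34)) = 0.939336.
(m1-m2)^2 = (-2)^2 = 4.
exp(-4/(4*34)) = exp(-0.029412) = 0.971017.
H^2 = 1 - 0.939336*0.971017 = 0.0879

0.0879


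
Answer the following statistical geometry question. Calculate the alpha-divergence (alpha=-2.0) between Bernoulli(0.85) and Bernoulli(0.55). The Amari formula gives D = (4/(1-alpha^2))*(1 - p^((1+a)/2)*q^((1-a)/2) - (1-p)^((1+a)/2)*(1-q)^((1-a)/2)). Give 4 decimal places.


Amari alpha-divergence:
D = (4/(1-alpha^2))*(1 - p^((1+a)/2)*q^((1-a)/2) - (1-p)^((1+a)/2)*(1-q)^((1-a)/2)).
alpha = -2.0, p = 0.85, q = 0.55.
e1 = (1+alpha)/2 = -0.5, e2 = (1-alpha)/2 = 1.5.
t1 = p^e1 * q^e2 = 0.85^-0.5 * 0.55^1.5 = 0.44242.
t2 = (1-p)^e1 * (1-q)^e2 = 0.15^-0.5 * 0.45^1.5 = 0.779423.
4/(1-alpha^2) = -1.333333.
D = -1.333333*(1 - 0.44242 - 0.779423) = 0.2958

0.2958


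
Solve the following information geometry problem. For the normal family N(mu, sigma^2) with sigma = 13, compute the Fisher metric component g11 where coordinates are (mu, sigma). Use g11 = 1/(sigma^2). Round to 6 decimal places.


For the 2-parameter normal family, the Fisher metric has:
  g11 = 1/sigma^2, g22 = 2/sigma^2.
sigma = 13, sigma^2 = 169.
g11 = 0.005917

0.005917


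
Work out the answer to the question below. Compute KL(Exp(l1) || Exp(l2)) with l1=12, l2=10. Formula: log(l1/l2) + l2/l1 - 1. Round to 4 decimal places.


KL divergence for exponential family:
KL = log(l1/l2) + l2/l1 - 1.
log(12/10) = 0.182322.
10/12 = 0.833333.
KL = 0.182322 + 0.833333 - 1 = 0.0157

0.0157


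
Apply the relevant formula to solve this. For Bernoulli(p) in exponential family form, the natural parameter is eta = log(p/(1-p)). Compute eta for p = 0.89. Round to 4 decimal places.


Natural parameter for Bernoulli: eta = log(p/(1-p)).
p = 0.89, 1-p = 0.11.
p/(1-p) = 8.090909.
eta = log(8.090909) = 2.0907

2.0907


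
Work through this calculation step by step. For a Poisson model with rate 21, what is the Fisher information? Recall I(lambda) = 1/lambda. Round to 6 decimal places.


Fisher information for Poisson: I(lambda) = 1/lambda.
lambda = 21.
I(lambda) = 1/21 = 0.047619

0.047619


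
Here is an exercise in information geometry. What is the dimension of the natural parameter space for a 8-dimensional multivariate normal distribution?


Exponential family dimension calculation:
For 8-dim MVN: mean has 8 params, covariance has 8*9/2 = 36 unique entries.
Total dim = 8 + 36 = 44.

44


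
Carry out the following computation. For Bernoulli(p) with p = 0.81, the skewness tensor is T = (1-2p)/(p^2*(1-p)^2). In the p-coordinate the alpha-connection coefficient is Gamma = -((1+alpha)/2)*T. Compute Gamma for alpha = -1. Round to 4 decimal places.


Skewness (Amari-Chentsov) tensor: T = (1-2p)/(p^2*(1-p)^2).
p = 0.81, 1-2p = -0.62, p^2 = 0.6561, (1-p)^2 = 0.0361.
T = -0.62/(0.6561 * 0.0361) = -26.176673.
In the p-coordinate, Gamma^(alpha) = Gamma^(0) - (alpha/2)*T with Gamma^(0) = (1/2)*g'(p) = -T/2,
so Gamma^(alpha) = -((1+alpha)/2)*T.
alpha = -1, -(1+alpha)/2 = 0.0.
Gamma = 0.0 * -26.176673 = 0.0000

0.0000


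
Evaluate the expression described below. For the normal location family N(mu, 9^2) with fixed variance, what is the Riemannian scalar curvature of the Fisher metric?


This family has a single free parameter, so its statistical manifold
is 1-dimensional. The Riemann curvature tensor of any 1-dimensional
Riemannian manifold vanishes identically, so R = 0.

0
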